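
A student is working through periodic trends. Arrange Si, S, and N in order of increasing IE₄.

Si, S, N

The fourth ionization energy removes an electron from the +3 ion. For each element: Si³⁺ still has 1 valence electron; S³⁺ still has 3 valence electrons; N³⁺ still has 2 valence electrons.
All are still removing valence electrons, so compare the +3 ions as you would atoms: IE_4 generally rises across a period (higher Z_eff) and falls down a group (larger shell), subject to the usual subshell exceptions.
Valence configurations: Si³⁺ [Ne]3s¹, S³⁺ [Ne]3s²3p¹, N³⁺ [He]2s².
Approximate IE_4 values (kJ/mol): Si 4356, S 4556, N 7475.
Overall IE_4 order: Si < S < N.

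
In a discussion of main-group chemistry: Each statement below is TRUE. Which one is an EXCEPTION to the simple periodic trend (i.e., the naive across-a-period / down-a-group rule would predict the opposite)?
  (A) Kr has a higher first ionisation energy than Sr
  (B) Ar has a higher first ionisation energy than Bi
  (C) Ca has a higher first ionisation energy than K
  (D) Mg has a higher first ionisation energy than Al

The general trend: first ionisation energy increases across a period and decreases down a group.
(A) Kr (period 4, group 18) vs Sr (period 5, group 2): the stated order agrees with the simple trend.
(B) Ar (period 3, group 18) vs Bi (period 6, group 15): the stated order agrees with the simple trend.
(C) Ca (period 4, group 2) vs K (period 4, group 1): the stated order agrees with the simple trend.
(D) Mg (period 3, group 2) vs Al (period 3, group 13): the stated order contradicts the simple trend.
The exception is (D): Al's single 3p electron is easier to remove than one from Mg's filled 3s².

(D)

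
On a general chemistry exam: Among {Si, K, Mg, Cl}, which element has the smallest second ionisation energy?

Mg

IE_2 is the cost of taking one more electron from the +1 cation: Si⁺ still has 3 valence electrons; K⁺ is the bare [Ar] core; Mg⁺ still has 1 valence electron; Cl⁺ still has 6 valence electrons.
Pulling an electron out of a noble-gas core costs far more than removing a remaining valence electron, so K sits at the high end of IE_2.
Valence configurations: Si⁺ [Ne]3s²3p¹, Mg⁺ [Ne]3s¹, Cl⁺ [Ne]3s²3p⁴.
Approximate IE_2 values (kJ/mol): Si 1577, K 3052, Mg 1451, Cl 2298.
So the second ionization energies run Mg < Si < Cl < K.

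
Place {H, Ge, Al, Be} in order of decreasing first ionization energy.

H > Be > Ge > Al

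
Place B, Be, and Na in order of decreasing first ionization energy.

IE₁ increases left→right with effective nuclear charge and decreases top→bottom as the valence shell moves farther out.
Here both period and group differ, so the two effects have to be weighed against each other.
B > Na: relative to Na, both the across-period and down-group shifts push B's first ionization energy up.
Be > B: this pair runs against the simple trend — see the exception note.
Note the exception: Be has a higher first ionization energy than B, contrary to the simple trend — removing B's lone 2p electron is easier than breaking Be's filled 2s².
For reference (kJ/mol): Be 900, B 801, Na 496.
So from highest to lowest: Be > B > Na.

Be, B, Na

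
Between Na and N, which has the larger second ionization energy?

Consider each +1 ion: Na⁺ is the bare [Ne] core; N⁺ still has 4 valence electrons.
Core electrons are held far more tightly than valence electrons, so Na tops the IE_2 order.
The numbers (kJ/mol): Na 4562, N 2856.
Overall IE_2 order: N < Na.

Na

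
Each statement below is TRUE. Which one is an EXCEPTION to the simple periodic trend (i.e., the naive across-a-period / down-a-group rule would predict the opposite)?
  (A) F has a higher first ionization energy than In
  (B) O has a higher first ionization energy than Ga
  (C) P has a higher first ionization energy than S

(C)

The general trend: first ionization energy increases across a period and decreases down a group.
(A) F (period 2, group 17) vs In (period 5, group 13): the stated order agrees with the simple trend.
(B) O (period 2, group 16) vs Ga (period 4, group 13): the stated order agrees with the simple trend.
(C) P (period 3, group 15) vs S (period 3, group 16): the stated order contradicts the simple trend.
The exception is (C): S (3p⁴) ionizes more easily than half-filled P (3p³) because the paired 3p electron in S is pushed out by e⁻–e⁻ repulsion.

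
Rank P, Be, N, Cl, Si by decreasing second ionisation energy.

N, Cl, P, Be, Si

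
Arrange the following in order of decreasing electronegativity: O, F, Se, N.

F, O, N, Se

N is in period 2, group 15; O is in period 2, group 16; F is in period 2, group 17; Se is in period 4, group 16.
EN rises left→right (higher Z_eff, smaller atoms) and falls top→bottom (larger, more shielded atoms).
Here both period and group differ, so the two effects have to be weighed against each other.
N > Se: the two effects oppose for this pair; the down-group effect wins (3.04 vs 2.55).
O > N: both are in period 2; the period trend gives O the larger value.
F > O: F lies to the right of O in period 2, so the across-period effect alone puts F higher.
For reference (Pauling): N 3.04, O 3.44, F 3.98, Se 2.55.
So from highest to lowest: F > O > N > Se.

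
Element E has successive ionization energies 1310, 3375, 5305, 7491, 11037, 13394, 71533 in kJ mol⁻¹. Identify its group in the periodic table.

Group 16

Look for the largest jump between consecutive ionization energies: IE7/IE6 ≈ 5.3, far larger than any earlier ratio.
That jump marks the point where a core electron is being removed. So the atom has 6 valence electrons.
A main-group element with 6 valence electrons is in group 16.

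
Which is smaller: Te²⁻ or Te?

Te

Forming Te²⁻ adds 2 electrons to Te. More electron–electron repulsion in the same shell, with unchanged nuclear charge, lets the cloud expand.
An anion is larger than its parent atom: Te²⁻ > Te.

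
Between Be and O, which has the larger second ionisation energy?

Consider each +1 ion: Be⁺ still has 1 valence electron; O⁺ still has 5 valence electrons.
All are still removing valence electrons, so compare the +1 ions as you would atoms: IE_2 generally rises across a period (higher Z_eff) and falls down a group (larger shell), subject to the usual subshell exceptions.
Valence configurations: Be⁺ [He]2s¹, O⁺ [He]2s²2p³.
The numbers (kJ/mol): Be 1757, O 3388.
So the second ionization energies run Be < O.

O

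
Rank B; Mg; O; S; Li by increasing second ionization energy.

Mg, S, B, O, Li

After 1 electron has been removed, what remains? B⁺ still has 2 valence electrons; Mg⁺ still has 1 valence electron; O⁺ still has 5 valence electrons; S⁺ still has 5 valence electrons; Li⁺ is the bare [He] core.
Pulling an electron out of a noble-gas core costs far more than removing a remaining valence electron, so Li sits at the high end of IE_2.
Valence configurations: B⁺ [He]2s², Mg⁺ [Ne]3s¹, O⁺ [He]2s²2p³, S⁺ [Ne]3s²3p³.
The numbers (kJ/mol): B 2427, Mg 1451, O 3388, S 2252, Li 7298.
Putting it together, IE_2: Mg < S < B < O < Li.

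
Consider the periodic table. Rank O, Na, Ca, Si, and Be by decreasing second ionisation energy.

Na > O > Be > Si > Ca

The second ionization energy removes an electron from the +1 ion. For each element: O⁺ still has 5 valence electrons; Na⁺ is the bare [Ne] core; Ca⁺ still has 1 valence electron; Si⁺ still has 3 valence electrons; Be⁺ still has 1 valence electron.
Breaking into a closed-shell core is much more expensive than removing a leftover valence electron — Na has the largest IE_2 here.
Valence configurations: O⁺ [He]2s²2p³, Ca⁺ [Ar]4s¹, Si⁺ [Ne]3s²3p¹, Be⁺ [He]2s¹.
Tabulated IE_2 (kJ/mol): O 3388, Na 4562, Ca 1145, Si 1577, Be 1757.
So the second ionization energies run Ca < Si < Be < O < Na.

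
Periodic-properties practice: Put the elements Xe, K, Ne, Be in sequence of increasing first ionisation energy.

K < Be < Xe < Ne

Be is in period 2, group 2; Ne is in period 2, group 18; K is in period 4, group 1; Xe is in period 5, group 18.
First ionization energy rises across a period (greater Z_eff holds electrons more tightly) and falls down a group (valence electrons are farther from the nucleus).
Here both period and group differ, so the two effects have to be weighed against each other.
Be > K: relative to K, both the across-period and down-group shifts push Be's first ionization energy up.
Xe > Be: period and group pull opposite ways; the across-period shift dominates (1170 vs 900 kJ/mol).
Ne > Xe: Ne sits above Xe in group 18, so the down-group effect alone puts Ne higher.
Approximate values (kJ/mol): Be 900, Ne 2081, K 419, Xe 1170.
So from lowest to highest: K < Be < Xe < Ne.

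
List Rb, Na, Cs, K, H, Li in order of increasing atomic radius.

Moving right in a period, electrons are added to the same shell under a stronger nuclear pull, so atoms get smaller; moving down, a new shell is opened and atoms get larger.
All are in group 1, so atomic radius increases down the group.
So from smallest to largest: H < Li < Na < K < Rb < Cs.

H < Li < Na < K < Rb < Cs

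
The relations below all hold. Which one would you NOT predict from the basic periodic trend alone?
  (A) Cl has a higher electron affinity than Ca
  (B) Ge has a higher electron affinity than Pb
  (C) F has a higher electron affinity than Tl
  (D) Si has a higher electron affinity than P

(D)

The general trend: electron affinity increases across a period and decreases down a group.
(A) Cl (period 3, group 17) vs Ca (period 4, group 2): the stated order agrees with the simple trend.
(B) Ge (period 4, group 14) vs Pb (period 6, group 14): the stated order agrees with the simple trend.
(C) F (period 2, group 17) vs Tl (period 6, group 13): the stated order agrees with the simple trend.
(D) Si (period 3, group 14) vs P (period 3, group 15): the stated order contradicts the simple trend.
The exception is (D): adding an electron to P's half-filled 3p³ is unfavourable, so Si (3p²) has the more exothermic EA.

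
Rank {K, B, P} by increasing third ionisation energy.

P < B < K

IE_3 is the cost of taking one more electron from the +2 cation: K²⁺ is already 1 electron into the core; B²⁺ still has 1 valence electron; P²⁺ still has 3 valence electrons.
Core electrons are held far more tightly than valence electrons, so K tops the IE_3 order.
Valence configurations: B²⁺ [He]2s¹, P²⁺ [Ne]3s²3p¹.
The numbers (kJ/mol): K 4420, B 3660, P 2914.
Putting it together, IE_3: P < B < K.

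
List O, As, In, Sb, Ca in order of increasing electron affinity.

Ca < In < As < Sb < O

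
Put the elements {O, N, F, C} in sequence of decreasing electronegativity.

Smaller atoms with higher effective nuclear charge are more electronegative.
All lie in period 2, so electronegativity increases left to right.
So from highest to lowest: F > O > N > C.

F, O, N, C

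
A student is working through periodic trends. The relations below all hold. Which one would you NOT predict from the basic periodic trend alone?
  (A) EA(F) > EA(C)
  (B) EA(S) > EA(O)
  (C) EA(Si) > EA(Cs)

(B)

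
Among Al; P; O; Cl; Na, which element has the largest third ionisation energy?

After 2 electrons have been removed, what remains? Al²⁺ still has 1 valence electron; P²⁺ still has 3 valence electrons; O²⁺ still has 4 valence electrons; Cl²⁺ still has 5 valence electrons; Na²⁺ is already 1 electron into the core.
Pulling an electron out of a noble-gas core costs far more than removing a remaining valence electron, so Na sits at the high end of IE_3.
Valence configurations: Al²⁺ [Ne]3s¹, P²⁺ [Ne]3s²3p¹, O²⁺ [He]2s²2p², Cl²⁺ [Ne]3s²3p³.
Approximate IE_3 values (kJ/mol): Al 2745, P 2914, O 5300, Cl 3822, Na 6910.
Hence IE_3: Al < P < Cl < O < Na.

Na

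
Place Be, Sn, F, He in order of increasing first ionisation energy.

Sn, Be, F, He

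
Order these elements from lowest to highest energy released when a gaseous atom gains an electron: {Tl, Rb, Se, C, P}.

C is in period 2, group 14; P is in period 3, group 15; Se is in period 4, group 16; Rb is in period 5, group 1; Tl is in period 6, group 13.
EA tends to increase across a period and decrease down a group, though the pattern is less regular than for IE or radius.
Here both period and group differ, so the two effects have to be weighed against each other.
Rb > Tl: the two effects oppose for this pair; the down-group effect wins (47 vs 19 kJ/mol).
P > Rb: both effects reinforce here, so P is clearly the higher of the two.
C > P: period and group pull opposite ways; the down-group shift dominates (122 vs 72 kJ/mol).
Se > C: period and group pull opposite ways; the across-period shift dominates (195 vs 122 kJ/mol).
For reference (kJ/mol): C 122, P 72, Se 195, Rb 47, Tl 19.
So from lowest to highest: Tl < Rb < P < C < Se.

Tl < Rb < P < C < Se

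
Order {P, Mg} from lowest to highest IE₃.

P, Mg

After 2 electrons have been removed, what remains? P²⁺ still has 3 valence electrons; Mg²⁺ is the bare [Ne] core.
Core electrons are held far more tightly than valence electrons, so Mg tops the IE_3 order.
Approximate IE_3 values (kJ/mol): P 2914, Mg 7733.
So the third ionization energies run P < Mg.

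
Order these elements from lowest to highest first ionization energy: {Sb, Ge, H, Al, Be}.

IE₁ increases left→right with effective nuclear charge and decreases top→bottom as the valence shell moves farther out.
These sit on a diagonal, where the across-period and down-group effects partly cancel.
Ge > Al: the two effects oppose for this pair; the across-period effect wins (762 vs 578 kJ/mol).
Sb > Ge: period and group pull opposite ways; the across-period shift dominates (831 vs 762 kJ/mol).
Be > Sb: the two effects oppose for this pair; the down-group effect wins (900 vs 831 kJ/mol).
H > Be: the two effects oppose for this pair; the down-group effect wins (1312 vs 900 kJ/mol).
Tabulated first ionization energy (kJ/mol): H 1312, Be 900, Al 578, Ge 762, Sb 831.
So from lowest to highest: Al < Ge < Sb < Be < H.

Al, Ge, Sb, Be, H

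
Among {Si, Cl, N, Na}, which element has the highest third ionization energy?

IE_3 is the cost of taking one more electron from the +2 cation: Si²⁺ still has 2 valence electrons; Cl²⁺ still has 5 valence electrons; N²⁺ still has 3 valence electrons; Na²⁺ is already 1 electron into the core.
Pulling an electron out of a noble-gas core costs far more than removing a remaining valence electron, so Na sits at the high end of IE_3.
Valence configurations: Si²⁺ [Ne]3s², Cl²⁺ [Ne]3s²3p³, N²⁺ [He]2s²2p¹.
Approximate IE_3 values (kJ/mol): Si 3232, Cl 3822, N 4578, Na 6910.
Overall IE_3 order: Si < Cl < N < Na.

Na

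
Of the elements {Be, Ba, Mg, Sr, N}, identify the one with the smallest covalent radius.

N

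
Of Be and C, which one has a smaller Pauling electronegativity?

Be

Be is in period 2, group 2; C is in period 2, group 14.
Smaller atoms with higher effective nuclear charge are more electronegative.
All lie in period 2, so electronegativity increases left to right.
So Be has the smaller Pauling electronegativity (Be < C).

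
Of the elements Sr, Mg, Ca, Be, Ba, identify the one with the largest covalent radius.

Across a period the added protons contract the valence shell; down a group each new principal shell makes the atom larger.
All are in group 2, so atomic radius increases down the group.
The largest covalent radius among these belongs to Ba.

Ba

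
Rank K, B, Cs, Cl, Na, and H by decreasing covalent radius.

H is in period 1, group 1; B is in period 2, group 13; Na is in period 3, group 1; Cl is in period 3, group 17; K is in period 4, group 1; Cs is in period 6, group 1.
Radius decreases left→right (rising Z_eff, same n) and increases top→bottom (higher n).
These span different periods and groups, so the two trends combine.
B > H: period and group pull opposite ways; the down-group shift dominates (85 vs 32 pm).
Cl > B: the two effects oppose for this pair; the down-group effect wins (99 vs 85 pm).
Na > Cl: both are in period 3; the period trend gives Na the larger value.
K > Na: K sits below Na in group 1, so the down-group effect alone puts K larger.
Cs > K: they share group 1; the group trend gives Cs the larger value.
For reference (pm): H 32, B 85, Na 155, Cl 99, K 196, Cs 232.
So from largest to smallest: Cs > K > Na > Cl > B > H.

Cs > K > Na > Cl > B > H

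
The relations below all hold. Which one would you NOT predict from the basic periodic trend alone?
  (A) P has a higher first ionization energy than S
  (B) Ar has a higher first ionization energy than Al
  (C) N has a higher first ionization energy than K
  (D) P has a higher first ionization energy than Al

The general trend: first ionization energy increases across a period and decreases down a group.
(A) P (period 3, group 15) vs S (period 3, group 16): the stated order contradicts the simple trend.
(B) Ar (period 3, group 18) vs Al (period 3, group 13): the stated order agrees with the simple trend.
(C) N (period 2, group 15) vs K (period 4, group 1): the stated order agrees with the simple trend.
(D) P (period 3, group 15) vs Al (period 3, group 13): the stated order agrees with the simple trend.
The exception is (A): S (3p⁴) ionizes more easily than half-filled P (3p³) because the paired 3p electron in S is pushed out by e⁻–e⁻ repulsion.

(A)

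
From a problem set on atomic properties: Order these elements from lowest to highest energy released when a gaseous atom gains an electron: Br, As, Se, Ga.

Ga < As < Se < Br

Ga is in period 4, group 13; As is in period 4, group 15; Se is in period 4, group 16; Br is in period 4, group 17.
Atoms with high Z_eff and room in the valence shell (especially the halogens) have the most exothermic electron affinities.
All lie in period 4, so electron affinity increases left to right.
So from lowest to highest: Ga < As < Se < Br.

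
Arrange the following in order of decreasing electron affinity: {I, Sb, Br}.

Br is in period 4, group 17; Sb is in period 5, group 15; I is in period 5, group 17.
Atoms with high Z_eff and room in the valence shell (especially the halogens) have the most exothermic electron affinities.
Here both period and group differ, so the two effects have to be weighed against each other.
I > Sb: I lies to the right of Sb in period 5, so the across-period effect alone puts I higher.
Br > I: Br sits above I in group 17, so the down-group effect alone puts Br higher.
Tabulated electron affinity (kJ/mol): Br 325, Sb 103, I 295.
So from highest to lowest: Br > I > Sb.

Br, I, Sb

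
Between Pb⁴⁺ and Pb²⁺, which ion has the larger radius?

Both ions have Z = 82 protons, but Pb⁴⁺ has lost more electrons, so its remaining electrons feel a larger effective nuclear charge per electron and are pulled in more tightly.
Higher positive charge → smaller ion, so Pb²⁺ > Pb⁴⁺.

Pb²⁺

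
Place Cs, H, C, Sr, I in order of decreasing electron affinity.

H is in period 1, group 1; C is in period 2, group 14; Sr is in period 5, group 2; I is in period 5, group 17; Cs is in period 6, group 1.
Electron affinity generally becomes more exothermic across a period toward the halogens and less exothermic down a group.
These span different periods and groups, so the two trends combine.
Cs > Sr: this pair runs against the simple trend — see the exception note.
H > Cs: they share group 1; the group trend gives H the larger value.
C > H: period and group pull opposite ways; the across-period shift dominates (122 vs 73 kJ/mol).
I > C: period and group pull opposite ways; the across-period shift dominates (295 vs 122 kJ/mol).
Note the exception: Cs has a higher electron affinity than Sr, contrary to the simple trend — adding an electron to Sr (ns²) has to open a new, higher-energy np subshell, which is unfavourable.
For reference (kJ/mol): H 73, C 122, Sr 5, I 295, Cs 46.
So from highest to lowest: I > C > H > Cs > Sr.

I, C, H, Cs, Sr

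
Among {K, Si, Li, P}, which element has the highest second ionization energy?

Li

After 1 electron has been removed, what remains? K⁺ is the bare [Ar] core; Si⁺ still has 3 valence electrons; Li⁺ is the bare [He] core; P⁺ still has 4 valence electrons.
Breaking into a closed-shell core is much more expensive than removing a leftover valence electron — K and Li have the largest IE_2 here.
Valence configurations: Si⁺ [Ne]3s²3p¹, P⁺ [Ne]3s²3p².
Approximate IE_2 values (kJ/mol): K 3052, Si 1577, Li 7298, P 1907.
So the second ionization energies run Si < P < K < Li.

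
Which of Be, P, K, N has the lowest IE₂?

After 1 electron has been removed, what remains? Be⁺ still has 1 valence electron; P⁺ still has 4 valence electrons; K⁺ is the bare [Ar] core; N⁺ still has 4 valence electrons.
Core electrons are held far more tightly than valence electrons, so K tops the IE_2 order.
Valence configurations: Be⁺ [He]2s¹, P⁺ [Ne]3s²3p², N⁺ [He]2s²2p².
The numbers (kJ/mol): Be 1757, P 1907, K 3052, N 2856.
So the second ionization energies run Be < P < N < K.

Be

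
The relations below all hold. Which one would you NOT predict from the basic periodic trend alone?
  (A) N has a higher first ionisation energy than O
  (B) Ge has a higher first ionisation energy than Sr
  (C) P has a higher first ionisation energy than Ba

(A)

The general trend: first ionisation energy increases across a period and decreases down a group.
(A) N (period 2, group 15) vs O (period 2, group 16): the stated order contradicts the simple trend.
(B) Ge (period 4, group 14) vs Sr (period 5, group 2): the stated order agrees with the simple trend.
(C) P (period 3, group 15) vs Ba (period 6, group 2): the stated order agrees with the simple trend.
The exception is (A): pairing an electron in O's 2p⁴ costs repulsion energy, so O ionizes more easily than half-filled N (2p³).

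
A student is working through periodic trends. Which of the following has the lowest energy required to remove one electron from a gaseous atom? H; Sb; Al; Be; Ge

H is in period 1, group 1; Be is in period 2, group 2; Al is in period 3, group 13; Ge is in period 4, group 14; Sb is in period 5, group 15.
Across a period the outer electron is held more tightly (higher IE₁); down a group it sits in a higher shell, more shielded, and comes off more easily.
A diagonal step moves right (one effect) and down (the opposite effect) at once.
Ge > Al: the two effects oppose for this pair; the across-period effect wins (762 vs 578 kJ/mol).
Sb > Ge: period and group pull opposite ways; the across-period shift dominates (831 vs 762 kJ/mol).
Be > Sb: the two effects oppose for this pair; the down-group effect wins (900 vs 831 kJ/mol).
H > Be: the two effects oppose for this pair; the down-group effect wins (1312 vs 900 kJ/mol).
For reference (kJ/mol): H 1312, Be 900, Al 578, Ge 762, Sb 831.
The lowest energy required to remove one electron from a gaseous atom among these belongs to Al.

Al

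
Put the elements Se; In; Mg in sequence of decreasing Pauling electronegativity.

Se, In, Mg

Mg is in period 3, group 2; Se is in period 4, group 16; In is in period 5, group 13.
Atoms toward the upper right of the periodic table pull bonding electrons most strongly.
These span different periods and groups, so the two trends combine.
In > Mg: the two effects oppose for this pair; the across-period effect wins (1.78 vs 1.31).
Se > In: both effects reinforce here, so Se is clearly the higher of the two.
Approximate values (Pauling): Mg 1.31, Se 2.55, In 1.78.
So from highest to lowest: Se > In > Mg.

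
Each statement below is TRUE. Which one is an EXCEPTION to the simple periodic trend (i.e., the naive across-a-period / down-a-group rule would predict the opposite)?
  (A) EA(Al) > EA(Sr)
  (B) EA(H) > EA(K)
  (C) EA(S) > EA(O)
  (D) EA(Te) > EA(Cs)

(C)

The general trend: electron affinity increases across a period and decreases down a group.
(A) Al (period 3, group 13) vs Sr (period 5, group 2): the stated order agrees with the simple trend.
(B) H (period 1, group 1) vs K (period 4, group 1): the stated order agrees with the simple trend.
(C) S (period 3, group 16) vs O (period 2, group 16): the stated order contradicts the simple trend.
(D) Te (period 5, group 16) vs Cs (period 6, group 1): the stated order agrees with the simple trend.
The exception is (C): the compact 2p subshell of O repels the added electron more than S's larger 3p does.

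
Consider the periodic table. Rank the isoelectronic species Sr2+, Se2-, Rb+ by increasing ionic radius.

Sr2+, Rb+, Se2-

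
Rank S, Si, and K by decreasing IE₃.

K > S > Si

After 2 electrons have been removed, what remains? S²⁺ still has 4 valence electrons; Si²⁺ still has 2 valence electrons; K²⁺ is already 1 electron into the core.
Core electrons are held far more tightly than valence electrons, so K tops the IE_3 order.
Valence configurations: S²⁺ [Ne]3s²3p², Si²⁺ [Ne]3s².
Tabulated IE_3 (kJ/mol): S 3357, Si 3232, K 4420.
Putting it together, IE_3: Si < S < K.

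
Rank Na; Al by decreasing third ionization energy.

Na > Al

IE_3 is the cost of taking one more electron from the +2 cation: Na²⁺ is already 1 electron into the core; Al²⁺ still has 1 valence electron.
Core electrons are held far more tightly than valence electrons, so Na tops the IE_3 order.
The numbers (kJ/mol): Na 6910, Al 2745.
Putting it together, IE_3: Al < Na.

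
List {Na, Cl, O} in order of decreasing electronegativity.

O > Cl > Na

O is in period 2, group 16; Na is in period 3, group 1; Cl is in period 3, group 17.
EN rises left→right (higher Z_eff, smaller atoms) and falls top→bottom (larger, more shielded atoms).
Neither a single period nor a single group — weigh both effects.
Cl > Na: Cl lies to the right of Na in period 3, so the across-period effect alone puts Cl higher.
O > Cl: period and group pull opposite ways; the down-group shift dominates (3.44 vs 3.16).
Approximate values (Pauling): O 3.44, Na 0.93, Cl 3.16.
So from highest to lowest: O > Cl > Na.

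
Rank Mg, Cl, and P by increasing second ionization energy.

Mg, P, Cl

The second ionization energy removes an electron from the +1 ion. For each element: Mg⁺ still has 1 valence electron; Cl⁺ still has 6 valence electrons; P⁺ still has 4 valence electrons.
All are still removing valence electrons, so compare the +1 ions as you would atoms: IE_2 generally rises across a period (higher Z_eff) and falls down a group (larger shell), subject to the usual subshell exceptions.
Valence configurations: Mg⁺ [Ne]3s¹, Cl⁺ [Ne]3s²3p⁴, P⁺ [Ne]3s²3p².
Approximate IE_2 values (kJ/mol): Mg 1451, Cl 2298, P 1907.
So the second ionization energies run Mg < P < Cl.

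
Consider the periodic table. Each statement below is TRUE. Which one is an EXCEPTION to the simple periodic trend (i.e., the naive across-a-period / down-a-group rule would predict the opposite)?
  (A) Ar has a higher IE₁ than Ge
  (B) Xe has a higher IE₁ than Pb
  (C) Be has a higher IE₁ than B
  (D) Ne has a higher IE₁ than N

(C)

The general trend: IE₁ increases across a period and decreases down a group.
(A) Ar (period 3, group 18) vs Ge (period 4, group 14): the stated order agrees with the simple trend.
(B) Xe (period 5, group 18) vs Pb (period 6, group 14): the stated order agrees with the simple trend.
(C) Be (period 2, group 2) vs B (period 2, group 13): the stated order contradicts the simple trend.
(D) Ne (period 2, group 18) vs N (period 2, group 15): the stated order agrees with the simple trend.
The exception is (C): removing B's lone 2p electron is easier than breaking Be's filled 2s².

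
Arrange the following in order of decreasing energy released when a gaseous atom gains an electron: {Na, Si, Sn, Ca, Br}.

Na is in period 3, group 1; Si is in period 3, group 14; Ca is in period 4, group 2; Br is in period 4, group 17; Sn is in period 5, group 14.
Adding an electron releases more energy for atoms nearer the top right (short of the noble gases).
Neither a single period nor a single group — weigh both effects.
Na > Ca: the two effects oppose for this pair; the down-group effect wins (53 vs 2 kJ/mol).
Sn > Na: the two effects oppose for this pair; the across-period effect wins (107 vs 53 kJ/mol).
Si > Sn: they share group 14; the group trend gives Si the larger value.
Br > Si: the two effects oppose for this pair; the across-period effect wins (325 vs 134 kJ/mol).
Approximate values (kJ/mol): Na 53, Si 134, Ca 2, Br 325, Sn 107.
So from highest to lowest: Br > Si > Sn > Na > Ca.

Br > Si > Sn > Na > Ca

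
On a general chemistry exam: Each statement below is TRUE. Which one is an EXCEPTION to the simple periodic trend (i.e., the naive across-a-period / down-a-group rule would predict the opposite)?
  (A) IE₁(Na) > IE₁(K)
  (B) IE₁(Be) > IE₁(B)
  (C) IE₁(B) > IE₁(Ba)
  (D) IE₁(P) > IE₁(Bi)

(B)

The general trend: first ionization energy increases across a period and decreases down a group.
(A) Na (period 3, group 1) vs K (period 4, group 1): the stated order agrees with the simple trend.
(B) Be (period 2, group 2) vs B (period 2, group 13): the stated order contradicts the simple trend.
(C) B (period 2, group 13) vs Ba (period 6, group 2): the stated order agrees with the simple trend.
(D) P (period 3, group 15) vs Bi (period 6, group 15): the stated order agrees with the simple trend.
The exception is (B): removing B's lone 2p electron is easier than breaking Be's filled 2s².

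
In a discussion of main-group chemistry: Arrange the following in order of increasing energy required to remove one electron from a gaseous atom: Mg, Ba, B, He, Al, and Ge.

First ionization energy rises across a period (greater Z_eff holds electrons more tightly) and falls down a group (valence electrons are farther from the nucleus).
Neither a single period nor a single group — weigh both effects.
Al > Ba: relative to Ba, both the across-period and down-group shifts push Al's first ionization energy up.
Mg > Al: this pair runs against the simple trend — see the exception note.
Ge > Mg: period and group pull opposite ways; the across-period shift dominates (762 vs 738 kJ/mol).
B > Ge: the two effects oppose for this pair; the down-group effect wins (801 vs 762 kJ/mol).
He > B: both effects reinforce here, so He is clearly the higher of the two.
Note the exception: Mg has a higher first ionization energy than Al, contrary to the simple trend — Al's single 3p electron is easier to remove than one from Mg's filled 3s².
Approximate values (kJ/mol): He 2372, B 801, Mg 738, Al 578, Ge 762, Ba 503.
So from lowest to highest: Ba < Al < Mg < Ge < B < He.

Ba < Al < Mg < Ge < B < He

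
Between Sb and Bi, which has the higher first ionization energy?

Sb

Sb is in period 5, group 15; Bi is in period 6, group 15.
Across a period the outer electron is held more tightly (higher IE₁); down a group it sits in a higher shell, more shielded, and comes off more easily.
All are in group 15, so first ionization energy increases up the group.
So Sb has the higher first ionization energy (Sb > Bi).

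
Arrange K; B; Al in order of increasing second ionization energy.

Al < B < K

Consider each +1 ion: K⁺ is the bare [Ar] core; B⁺ still has 2 valence electrons; Al⁺ still has 2 valence electrons.
Breaking into a closed-shell core is much more expensive than removing a leftover valence electron — K has the largest IE_2 here.
Valence configurations: B⁺ [He]2s², Al⁺ [Ne]3s².
Tabulated IE_2 (kJ/mol): K 3052, B 2427, Al 1817.
Putting it together, IE_2: Al < B < K.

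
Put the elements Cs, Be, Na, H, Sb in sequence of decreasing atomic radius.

Cs, Na, Sb, Be, H

Moving right in a period, electrons are added to the same shell under a stronger nuclear pull, so atoms get smaller; moving down, a new shell is opened and atoms get larger.
Here both period and group differ, so the two effects have to be weighed against each other.
Be > H: period and group pull opposite ways; the down-group shift dominates (102 vs 32 pm).
Sb > Be: period and group pull opposite ways; the down-group shift dominates (140 vs 102 pm).
Na > Sb: period and group pull opposite ways; the across-period shift dominates (155 vs 140 pm).
Cs > Na: Cs sits below Na in group 1, so the down-group effect alone puts Cs larger.
For reference (pm): H 32, Be 102, Na 155, Sb 140, Cs 232.
So from largest to smallest: Cs > Na > Sb > Be > H.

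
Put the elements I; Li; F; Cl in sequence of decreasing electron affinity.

Li is in period 2, group 1; F is in period 2, group 17; Cl is in period 3, group 17; I is in period 5, group 17.
Electron affinity generally becomes more exothermic across a period toward the halogens and less exothermic down a group.
These span different periods and groups, so the two trends combine.
I > Li: period and group pull opposite ways; the across-period shift dominates (295 vs 60 kJ/mol).
F > I: F sits above I in group 17, so the down-group effect alone puts F higher.
Cl > F: this pair runs against the simple trend — see the exception note.
Note the exception: Cl has a higher electron affinity than F, contrary to the simple trend — F's small 2p subshell makes the incoming electron feel strong e⁻–e⁻ repulsion, so Cl actually releases more energy on gaining an electron.
Approximate values (kJ/mol): Li 60, F 328, Cl 349, I 295.
So from highest to lowest: Cl > F > I > Li.

Cl, F, I, Li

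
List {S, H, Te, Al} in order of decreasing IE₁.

H > S > Te > Al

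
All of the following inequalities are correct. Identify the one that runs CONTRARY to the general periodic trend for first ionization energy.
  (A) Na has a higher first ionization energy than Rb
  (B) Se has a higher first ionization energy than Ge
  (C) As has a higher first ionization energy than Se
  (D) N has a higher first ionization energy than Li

(C)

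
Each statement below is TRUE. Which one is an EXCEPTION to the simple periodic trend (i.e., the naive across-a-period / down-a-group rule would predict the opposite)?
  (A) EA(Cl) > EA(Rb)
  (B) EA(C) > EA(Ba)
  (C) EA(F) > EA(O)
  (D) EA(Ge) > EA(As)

The general trend: electron affinity increases across a period and decreases down a group.
(A) Cl (period 3, group 17) vs Rb (period 5, group 1): the stated order agrees with the simple trend.
(B) C (period 2, group 14) vs Ba (period 6, group 2): the stated order agrees with the simple trend.
(C) F (period 2, group 17) vs O (period 2, group 16): the stated order agrees with the simple trend.
(D) Ge (period 4, group 14) vs As (period 4, group 15): the stated order contradicts the simple trend.
The exception is (D): adding an electron to As's half-filled 4p³ is unfavourable, so Ge (4p²) has the more exothermic EA.

(D)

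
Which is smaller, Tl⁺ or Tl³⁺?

Both ions have Z = 81 protons, but Tl³⁺ has lost more electrons, so its remaining electrons feel a larger effective nuclear charge per electron and are pulled in more tightly.
Higher positive charge → smaller ion, so Tl⁺ > Tl³⁺.

Tl³⁺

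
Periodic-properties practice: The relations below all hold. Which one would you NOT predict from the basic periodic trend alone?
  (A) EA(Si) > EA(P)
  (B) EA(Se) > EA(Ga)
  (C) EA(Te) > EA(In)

The general trend: electron affinity increases across a period and decreases down a group.
(A) Si (period 3, group 14) vs P (period 3, group 15): the stated order contradicts the simple trend.
(B) Se (period 4, group 16) vs Ga (period 4, group 13): the stated order agrees with the simple trend.
(C) Te (period 5, group 16) vs In (period 5, group 13): the stated order agrees with the simple trend.
The exception is (A): adding an electron to P's half-filled 3p³ is unfavourable, so Si (3p²) has the more exothermic EA.

(A)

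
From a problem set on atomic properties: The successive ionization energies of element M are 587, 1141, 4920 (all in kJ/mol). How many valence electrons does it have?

Look for the largest jump between consecutive ionization energies: IE3/IE2 ≈ 4.3, far larger than any earlier ratio.
That jump marks the point where a core electron is being removed. So the atom has 2 valence electrons.

2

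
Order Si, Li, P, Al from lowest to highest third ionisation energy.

Al < P < Si < Li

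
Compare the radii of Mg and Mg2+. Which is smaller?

Mg2+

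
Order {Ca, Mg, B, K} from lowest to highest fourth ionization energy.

IE_4 is the cost of taking one more electron from the +3 cation: Ca³⁺ is already 1 electron into the core; Mg³⁺ is already 1 electron into the core; B³⁺ is the bare [He] core; K³⁺ is already 2 electrons into the core.
All of these are removing an electron from a noble-gas core or deeper; the smaller core (lower principal quantum number) is held far more tightly, and within a period the higher nuclear charge binds the same core more tightly.
Approximate IE_4 values (kJ/mol): Ca 6491, Mg 10543, B 25026, K 5877.
So the fourth ionization energies run K < Ca < Mg < B.

K, Ca, Mg, B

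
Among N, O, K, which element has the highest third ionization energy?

O

After 2 electrons have been removed, what remains? N²⁺ still has 3 valence electrons; O²⁺ still has 4 valence electrons; K²⁺ is already 1 electron into the core.
Usually core removal costs more than valence removal, but here the competition is close: a tightly held n=2 valence electron can cost more to remove than an n=3 core electron, so the actual values have to decide it.
Valence configurations: N²⁺ [He]2s²2p¹, O²⁺ [He]2s²2p².
Approximate IE_3 values (kJ/mol): N 4578, O 5300, K 4420.
So the third ionization energies run K < N < O.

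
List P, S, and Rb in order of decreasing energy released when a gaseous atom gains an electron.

S, P, Rb

P is in period 3, group 15; S is in period 3, group 16; Rb is in period 5, group 1.
Atoms with high Z_eff and room in the valence shell (especially the halogens) have the most exothermic electron affinities.
Neither a single period nor a single group — weigh both effects.
P > Rb: both effects reinforce here, so P is clearly the higher of the two.
S > P: both are in period 3; the period trend gives S the larger value.
For reference (kJ/mol): P 72, S 200, Rb 47.
So from highest to lowest: S > P > Rb.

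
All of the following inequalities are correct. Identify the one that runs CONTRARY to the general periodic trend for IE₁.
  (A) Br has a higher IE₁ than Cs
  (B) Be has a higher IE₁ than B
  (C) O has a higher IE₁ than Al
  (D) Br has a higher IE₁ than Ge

(B)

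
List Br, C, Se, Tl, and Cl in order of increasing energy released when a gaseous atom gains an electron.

Tl < C < Se < Br < Cl

Atoms with high Z_eff and room in the valence shell (especially the halogens) have the most exothermic electron affinities.
Neither a single period nor a single group — weigh both effects.
C > Tl: relative to Tl, both the across-period and down-group shifts push C's electron affinity up.
Se > C: period and group pull opposite ways; the across-period shift dominates (195 vs 122 kJ/mol).
Br > Se: Br lies to the right of Se in period 4, so the across-period effect alone puts Br higher.
Cl > Br: Cl sits above Br in group 17, so the down-group effect alone puts Cl higher.
For reference (kJ/mol): C 122, Cl 349, Se 195, Br 325, Tl 19.
So from lowest to highest: Tl < C < Se < Br < Cl.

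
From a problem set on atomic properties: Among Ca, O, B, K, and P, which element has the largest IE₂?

O

Consider each +1 ion: Ca⁺ still has 1 valence electron; O⁺ still has 5 valence electrons; B⁺ still has 2 valence electrons; K⁺ is the bare [Ar] core; P⁺ still has 4 valence electrons.
Usually core removal costs more than valence removal, but here the competition is close: a tightly held n=2 valence electron can cost more to remove than an n=3 core electron, so the actual values have to decide it.
Valence configurations: Ca⁺ [Ar]4s¹, O⁺ [He]2s²2p³, B⁺ [He]2s², P⁺ [Ne]3s²3p².
Tabulated IE_2 (kJ/mol): Ca 1145, O 3388, B 2427, K 3052, P 1907.
Putting it together, IE_2: Ca < P < B < K < O.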